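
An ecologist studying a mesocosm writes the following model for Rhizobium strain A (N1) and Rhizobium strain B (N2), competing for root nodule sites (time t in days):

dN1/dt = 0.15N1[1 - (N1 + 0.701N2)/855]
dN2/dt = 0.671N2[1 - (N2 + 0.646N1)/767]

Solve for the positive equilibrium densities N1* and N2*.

N1* ≈ 580, N2* ≈ 392

Setting both brackets to zero gives the nullclines N1 + 0.701N2 = 855 and 0.646N1 + N2 = 767.
Substituting N2 = 767 - 0.646N1 into the first: N1(1 - 0.701·0.646) = 855 - 0.701·767.
So N1* = 317/0.547 = 580, and then N2* = 767 - 0.646·580 = 392.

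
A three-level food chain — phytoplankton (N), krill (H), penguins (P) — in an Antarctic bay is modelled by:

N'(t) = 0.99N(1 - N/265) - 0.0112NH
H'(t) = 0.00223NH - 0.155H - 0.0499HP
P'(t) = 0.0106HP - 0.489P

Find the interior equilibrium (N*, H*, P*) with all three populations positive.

N* ≈ 127, H* ≈ 46.1, P* ≈ 2.56

From dP/dt = 0: 0.0106H* = 0.489, so H* = 46.1.
From dN/dt = 0: 0.99(1 - N*/265) = 0.0112·46.1, giving N* = 265·(1 - 0.522) = 127.
From dH/dt = 0: 0.00223·127 - 0.155 = 0.0499P*, so P* = 0.128/0.0499 = 2.56.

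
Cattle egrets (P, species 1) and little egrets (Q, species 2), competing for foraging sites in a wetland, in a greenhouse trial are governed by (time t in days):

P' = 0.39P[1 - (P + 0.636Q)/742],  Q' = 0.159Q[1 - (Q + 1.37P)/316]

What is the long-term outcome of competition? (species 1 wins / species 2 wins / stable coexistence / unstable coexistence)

Compare the nullcline intercepts: K1/α12 = 742/0.636 = 1170 > K2 = 316; K2/α21 = 316/1.37 = 231 < K1 = 742.
Since the inequalities point opposite ways, species 1 can invade but species 2 cannot.

species 1 excludes species 2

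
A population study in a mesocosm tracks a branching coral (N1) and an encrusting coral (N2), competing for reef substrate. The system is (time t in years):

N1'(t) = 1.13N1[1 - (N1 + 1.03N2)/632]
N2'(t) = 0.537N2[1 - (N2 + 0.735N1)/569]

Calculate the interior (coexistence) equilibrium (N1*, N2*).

N1* ≈ 189, N2* ≈ 430

Setting both brackets to zero gives the nullclines N1 + 1.03N2 = 632 and 0.735N1 + N2 = 569.
Substituting N2 = 569 - 0.735N1 into the first: N1(1 - 1.03·0.735) = 632 - 1.03·569.
So N1* = 45.9/0.243 = 189, and then N2* = 569 - 0.735·189 = 430.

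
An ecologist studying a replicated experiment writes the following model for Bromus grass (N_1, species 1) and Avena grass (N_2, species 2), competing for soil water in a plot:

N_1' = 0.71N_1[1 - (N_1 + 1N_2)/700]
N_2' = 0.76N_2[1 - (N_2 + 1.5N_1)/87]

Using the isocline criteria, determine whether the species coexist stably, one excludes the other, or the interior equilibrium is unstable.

Compare the nullcline intercepts: K1/α12 = 700/1 = 700 > K2 = 87; K2/α21 = 87/1.5 = 58 < K1 = 700.
Since the inequalities point opposite ways, species 1 can invade but species 2 cannot.

species 1 excludes species 2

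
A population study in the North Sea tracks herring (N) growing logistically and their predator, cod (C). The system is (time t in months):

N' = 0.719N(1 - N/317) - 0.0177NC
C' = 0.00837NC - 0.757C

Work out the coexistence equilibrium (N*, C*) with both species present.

N* ≈ 90.4, C* ≈ 29

From dC/dt = 0 with C > 0: 0.00837N* = 0.757, so N* = 90.4.
Substitute into dN/dt = 0: 0.719(1 - 90.4/317) = 0.0177C*.
The bracket is 0.715, giving C* = 0.514/0.0177 = 29.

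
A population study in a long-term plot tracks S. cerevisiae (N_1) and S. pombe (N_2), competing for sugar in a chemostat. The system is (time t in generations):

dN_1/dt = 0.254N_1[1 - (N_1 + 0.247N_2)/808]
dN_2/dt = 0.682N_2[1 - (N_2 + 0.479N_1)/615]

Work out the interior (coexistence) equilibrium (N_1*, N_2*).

N_1* ≈ 744, N_2* ≈ 259

Setting both brackets to zero gives the nullclines N_1 + 0.247N_2 = 808 and 0.479N_1 + N_2 = 615.
Substituting N_2 = 615 - 0.479N_1 into the first: N_1(1 - 0.247·0.479) = 808 - 0.247·615.
So N_1* = 656/0.882 = 744, and then N_2* = 615 - 0.479·744 = 259.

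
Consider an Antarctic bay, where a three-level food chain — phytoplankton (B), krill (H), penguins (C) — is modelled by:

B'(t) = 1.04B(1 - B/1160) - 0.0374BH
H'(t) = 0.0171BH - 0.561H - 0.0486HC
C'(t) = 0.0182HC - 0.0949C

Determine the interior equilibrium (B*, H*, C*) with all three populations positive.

From dC/dt = 0: 0.0182H* = 0.0949, so H* = 5.21.
From dB/dt = 0: 1.04(1 - B*/1160) = 0.0374·5.21, giving B* = 1160·(1 - 0.188) = 942.
From dH/dt = 0: 0.0171·942 - 0.561 = 0.0486C*, so C* = 15.6/0.0486 = 320.

B* ≈ 942, H* ≈ 5.21, C* ≈ 320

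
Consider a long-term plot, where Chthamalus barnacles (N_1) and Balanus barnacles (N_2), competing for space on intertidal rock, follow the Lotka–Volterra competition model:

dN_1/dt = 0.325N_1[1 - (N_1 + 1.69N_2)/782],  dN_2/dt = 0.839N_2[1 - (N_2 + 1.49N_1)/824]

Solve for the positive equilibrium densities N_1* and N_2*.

N_1* ≈ 402, N_2* ≈ 225

Setting both brackets to zero gives the nullclines N_1 + 1.69N_2 = 782 and 1.49N_1 + N_2 = 824.
Substituting N_2 = 824 - 1.49N_1 into the first: N_1(1 - 1.69·1.49) = 782 - 1.69·824.
So N_1* = -611/-1.52 = 402, and then N_2* = 824 - 1.49·402 = 225.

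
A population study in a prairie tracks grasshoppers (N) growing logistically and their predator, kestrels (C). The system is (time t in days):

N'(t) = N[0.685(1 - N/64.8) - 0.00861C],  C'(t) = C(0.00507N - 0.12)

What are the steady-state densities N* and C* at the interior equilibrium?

From dC/dt = 0 with C > 0: 0.00507N* = 0.12, so N* = 23.7.
Substitute into dN/dt = 0: 0.685(1 - 23.7/64.8) = 0.00861C*.
The bracket is 0.635, giving C* = 0.435/0.00861 = 50.5.

N* ≈ 23.7, C* ≈ 50.5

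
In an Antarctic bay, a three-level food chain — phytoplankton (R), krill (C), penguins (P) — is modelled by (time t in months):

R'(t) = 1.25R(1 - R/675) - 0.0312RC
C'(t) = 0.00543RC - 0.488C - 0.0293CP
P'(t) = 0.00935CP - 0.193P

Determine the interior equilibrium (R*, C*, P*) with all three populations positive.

R* ≈ 327, C* ≈ 20.6, P* ≈ 44

From dP/dt = 0: 0.00935C* = 0.193, so C* = 20.6.
From dR/dt = 0: 1.25(1 - R*/675) = 0.0312·20.6, giving R* = 675·(1 - 0.515) = 327.
From dC/dt = 0: 0.00543·327 - 0.488 = 0.0293P*, so P* = 1.29/0.0293 = 44.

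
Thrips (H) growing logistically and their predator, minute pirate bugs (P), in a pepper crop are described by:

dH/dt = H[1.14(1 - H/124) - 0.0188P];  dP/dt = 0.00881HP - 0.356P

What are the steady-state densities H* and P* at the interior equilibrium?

H* ≈ 40.4, P* ≈ 40.9

From dP/dt = 0 with P > 0: 0.00881H* = 0.356, so H* = 40.4.
Substitute into dH/dt = 0: 1.14(1 - 40.4/124) = 0.0188P*.
The bracket is 0.674, giving P* = 0.769/0.0188 = 40.9.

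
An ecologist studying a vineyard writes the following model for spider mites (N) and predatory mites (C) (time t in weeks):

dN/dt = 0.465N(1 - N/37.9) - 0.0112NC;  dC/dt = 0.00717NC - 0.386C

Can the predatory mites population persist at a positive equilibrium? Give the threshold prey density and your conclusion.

Threshold N = 53.8; K < 53.8, so no, the predator goes extinct.

The predator equation gives dC/dt > 0 only when N > 0.386/0.00717 = 53.8.
Without the predator, N → K = 37.9. Since 37.9 < 53.8, the predator cannot invade.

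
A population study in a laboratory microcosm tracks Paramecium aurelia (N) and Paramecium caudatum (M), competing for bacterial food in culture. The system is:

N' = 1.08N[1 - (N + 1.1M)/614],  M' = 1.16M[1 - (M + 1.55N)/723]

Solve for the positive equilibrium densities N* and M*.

Setting both brackets to zero gives the nullclines N + 1.1M = 614 and 1.55N + M = 723.
Substituting M = 723 - 1.55N into the first: N(1 - 1.1·1.55) = 614 - 1.1·723.
So N* = -181/-0.705 = 257, and then M* = 723 - 1.55·257 = 324.

N* ≈ 257, M* ≈ 324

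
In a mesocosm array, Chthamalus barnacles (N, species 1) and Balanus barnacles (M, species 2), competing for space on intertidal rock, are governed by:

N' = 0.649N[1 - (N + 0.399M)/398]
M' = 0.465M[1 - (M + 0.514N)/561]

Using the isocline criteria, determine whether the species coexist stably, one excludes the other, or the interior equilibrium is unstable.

stable coexistence

Compare the nullcline intercepts: K1/α12 = 398/0.399 = 997 > K2 = 561; K2/α21 = 561/0.514 = 1090 > K1 = 398.
Since both inequalities hold, each species can invade when rare, so the interior equilibrium is stable.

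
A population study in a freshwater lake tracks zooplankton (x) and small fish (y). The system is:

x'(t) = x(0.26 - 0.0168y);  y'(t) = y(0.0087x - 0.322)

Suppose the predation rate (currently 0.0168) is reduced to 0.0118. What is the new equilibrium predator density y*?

At the interior fixed point, setting dx/dt = 0 with x > 0 fixes y* = (prey growth rate)/(xy coefficient) — independent of the other coefficients.
With the change, y* = 0.26/0.0118 = 22; it rises from 15.5.

y* ≈ 22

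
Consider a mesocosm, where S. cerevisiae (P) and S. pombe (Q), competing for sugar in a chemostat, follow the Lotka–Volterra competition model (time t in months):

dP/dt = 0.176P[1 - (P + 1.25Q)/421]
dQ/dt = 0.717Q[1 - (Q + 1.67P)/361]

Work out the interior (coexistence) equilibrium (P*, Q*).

P* ≈ 27.8, Q* ≈ 315

Setting both brackets to zero gives the nullclines P + 1.25Q = 421 and 1.67P + Q = 361.
Substituting Q = 361 - 1.67P into the first: P(1 - 1.25·1.67) = 421 - 1.25·361.
So P* = -30.2/-1.09 = 27.8, and then Q* = 361 - 1.67·27.8 = 315.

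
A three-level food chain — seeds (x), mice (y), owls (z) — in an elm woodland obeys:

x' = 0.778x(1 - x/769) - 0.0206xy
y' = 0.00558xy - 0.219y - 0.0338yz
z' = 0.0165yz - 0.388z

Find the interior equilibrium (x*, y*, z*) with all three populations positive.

From dz/dt = 0: 0.0165y* = 0.388, so y* = 23.5.
From dx/dt = 0: 0.778(1 - x*/769) = 0.0206·23.5, giving x* = 769·(1 - 0.623) = 290.
From dy/dt = 0: 0.00558·290 - 0.219 = 0.0338z*, so z* = 1.4/0.0338 = 41.4.

x* ≈ 290, y* ≈ 23.5, z* ≈ 41.4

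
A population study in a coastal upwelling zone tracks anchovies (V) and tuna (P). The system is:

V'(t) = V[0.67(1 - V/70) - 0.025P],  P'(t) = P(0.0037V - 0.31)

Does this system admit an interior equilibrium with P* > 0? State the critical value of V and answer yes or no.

Threshold V = 83.8; K < 83.8, so no, the predator goes extinct.

The predator equation gives dP/dt > 0 only when V > 0.31/0.0037 = 83.8.
Without the predator, V → K = 70. Since 70 < 83.8, the predator cannot invade.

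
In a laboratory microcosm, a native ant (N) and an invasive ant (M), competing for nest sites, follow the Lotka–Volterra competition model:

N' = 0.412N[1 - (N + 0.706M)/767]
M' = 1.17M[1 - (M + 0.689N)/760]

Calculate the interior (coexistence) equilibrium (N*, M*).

N* ≈ 449, M* ≈ 451

Setting both brackets to zero gives the nullclines N + 0.706M = 767 and 0.689N + M = 760.
Substituting M = 760 - 0.689N into the first: N(1 - 0.706·0.689) = 767 - 0.706·760.
So N* = 230/0.514 = 449, and then M* = 760 - 0.689·449 = 451.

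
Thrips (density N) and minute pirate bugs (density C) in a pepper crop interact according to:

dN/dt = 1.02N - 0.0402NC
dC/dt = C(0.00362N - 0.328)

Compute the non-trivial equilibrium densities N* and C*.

N* ≈ 90.6, C* ≈ 25.4

Set dC/dt = 0 with C > 0: 0.00362N - 0.328 = 0, so N* = 0.328/0.00362 = 90.6.
Set dN/dt = 0 with N > 0: 1.02 - 0.0402C = 0, so C* = 1.02/0.0402 = 25.4.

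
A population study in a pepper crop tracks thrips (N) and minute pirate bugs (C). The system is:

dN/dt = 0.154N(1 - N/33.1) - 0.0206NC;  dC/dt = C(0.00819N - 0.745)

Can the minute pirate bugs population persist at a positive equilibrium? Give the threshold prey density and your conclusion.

The predator equation gives dC/dt > 0 only when N > 0.745/0.00819 = 91.
Without the predator, N → K = 33.1. Since 33.1 < 91, the predator cannot invade.

Threshold N = 91; K < 91, so no, the predator goes extinct.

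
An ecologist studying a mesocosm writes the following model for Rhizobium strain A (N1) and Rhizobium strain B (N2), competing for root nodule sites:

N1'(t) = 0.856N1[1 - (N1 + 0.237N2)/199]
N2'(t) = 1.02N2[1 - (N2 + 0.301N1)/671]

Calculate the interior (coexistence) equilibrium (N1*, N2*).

N1* ≈ 43, N2* ≈ 658

Setting both brackets to zero gives the nullclines N1 + 0.237N2 = 199 and 0.301N1 + N2 = 671.
Substituting N2 = 671 - 0.301N1 into the first: N1(1 - 0.237·0.301) = 199 - 0.237·671.
So N1* = 40/0.929 = 43, and then N2* = 671 - 0.301·43 = 658.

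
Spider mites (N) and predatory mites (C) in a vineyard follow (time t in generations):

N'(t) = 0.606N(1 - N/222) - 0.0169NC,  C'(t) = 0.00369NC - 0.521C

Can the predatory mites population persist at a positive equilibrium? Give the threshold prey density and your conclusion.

Threshold N = 141; K > 141, so yes, the predator persists.

The predator equation gives dC/dt > 0 only when N > 0.521/0.00369 = 141.
Without the predator, N → K = 222. Since 222 > 141, the predator can invade and persist.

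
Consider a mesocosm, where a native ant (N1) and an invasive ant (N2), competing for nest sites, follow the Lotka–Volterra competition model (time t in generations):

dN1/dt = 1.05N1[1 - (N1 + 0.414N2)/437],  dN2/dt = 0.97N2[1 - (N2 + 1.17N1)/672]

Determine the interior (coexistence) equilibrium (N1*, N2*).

Setting both brackets to zero gives the nullclines N1 + 0.414N2 = 437 and 1.17N1 + N2 = 672.
Substituting N2 = 672 - 1.17N1 into the first: N1(1 - 0.414·1.17) = 437 - 0.414·672.
So N1* = 159/0.516 = 308, and then N2* = 672 - 1.17·308 = 312.

N1* ≈ 308, N2* ≈ 312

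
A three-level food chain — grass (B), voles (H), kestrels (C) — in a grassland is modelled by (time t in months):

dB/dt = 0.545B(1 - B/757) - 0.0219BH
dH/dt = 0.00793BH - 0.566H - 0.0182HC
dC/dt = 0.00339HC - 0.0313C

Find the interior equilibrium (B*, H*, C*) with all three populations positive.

From dC/dt = 0: 0.00339H* = 0.0313, so H* = 9.23.
From dB/dt = 0: 0.545(1 - B*/757) = 0.0219·9.23, giving B* = 757·(1 - 0.371) = 476.
From dH/dt = 0: 0.00793·476 - 0.566 = 0.0182C*, so C* = 3.21/0.0182 = 176.

B* ≈ 476, H* ≈ 9.23, C* ≈ 176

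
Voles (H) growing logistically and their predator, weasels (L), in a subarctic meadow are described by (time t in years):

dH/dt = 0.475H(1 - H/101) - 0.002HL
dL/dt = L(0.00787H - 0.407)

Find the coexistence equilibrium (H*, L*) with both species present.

From dL/dt = 0 with L > 0: 0.00787H* = 0.407, so H* = 51.7.
Substitute into dH/dt = 0: 0.475(1 - 51.7/101) = 0.002L*.
The bracket is 0.488, giving L* = 0.232/0.002 = 116.

H* ≈ 51.7, L* ≈ 116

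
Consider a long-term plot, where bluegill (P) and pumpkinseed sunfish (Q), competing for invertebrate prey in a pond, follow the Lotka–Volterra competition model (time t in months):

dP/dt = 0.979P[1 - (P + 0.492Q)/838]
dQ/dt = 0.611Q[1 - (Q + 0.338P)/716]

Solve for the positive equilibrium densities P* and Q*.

P* ≈ 583, Q* ≈ 519

Setting both brackets to zero gives the nullclines P + 0.492Q = 838 and 0.338P + Q = 716.
Substituting Q = 716 - 0.338P into the first: P(1 - 0.492·0.338) = 838 - 0.492·716.
So P* = 486/0.834 = 583, and then Q* = 716 - 0.338·583 = 519.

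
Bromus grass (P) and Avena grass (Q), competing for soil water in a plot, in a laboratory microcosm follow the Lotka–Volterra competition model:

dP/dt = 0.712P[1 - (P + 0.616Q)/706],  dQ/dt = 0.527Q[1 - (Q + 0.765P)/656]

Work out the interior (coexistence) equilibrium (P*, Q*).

P* ≈ 571, Q* ≈ 219

Setting both brackets to zero gives the nullclines P + 0.616Q = 706 and 0.765P + Q = 656.
Substituting Q = 656 - 0.765P into the first: P(1 - 0.616·0.765) = 706 - 0.616·656.
So P* = 302/0.529 = 571, and then Q* = 656 - 0.765·571 = 219.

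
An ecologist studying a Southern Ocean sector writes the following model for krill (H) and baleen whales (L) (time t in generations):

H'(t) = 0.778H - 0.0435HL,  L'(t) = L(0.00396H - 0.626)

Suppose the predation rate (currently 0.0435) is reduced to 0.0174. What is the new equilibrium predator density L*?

At the interior fixed point, setting dH/dt = 0 with H > 0 fixes L* = (prey growth rate)/(HL coefficient) — independent of the other coefficients.
With the change, L* = 0.778/0.0174 = 44.7; it rises from 17.9.

L* ≈ 44.7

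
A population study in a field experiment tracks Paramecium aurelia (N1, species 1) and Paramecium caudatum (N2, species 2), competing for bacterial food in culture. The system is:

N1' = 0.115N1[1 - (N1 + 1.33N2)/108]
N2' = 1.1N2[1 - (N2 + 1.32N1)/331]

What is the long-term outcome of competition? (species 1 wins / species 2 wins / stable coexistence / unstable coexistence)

species 2 excludes species 1

Compare the nullcline intercepts: K1/α12 = 108/1.33 = 81.2 < K2 = 331; K2/α21 = 331/1.32 = 251 > K1 = 108.
Since the inequalities point opposite ways, species 2 can invade but species 1 cannot.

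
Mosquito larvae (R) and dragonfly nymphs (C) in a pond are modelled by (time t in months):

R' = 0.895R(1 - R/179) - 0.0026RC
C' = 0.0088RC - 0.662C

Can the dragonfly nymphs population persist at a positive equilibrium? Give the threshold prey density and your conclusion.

The predator equation gives dC/dt > 0 only when R > 0.662/0.0088 = 75.2.
Without the predator, R → K = 179. Since 179 > 75.2, the predator can invade and persist.

Threshold R = 75.2; K > 75.2, so yes, the predator persists.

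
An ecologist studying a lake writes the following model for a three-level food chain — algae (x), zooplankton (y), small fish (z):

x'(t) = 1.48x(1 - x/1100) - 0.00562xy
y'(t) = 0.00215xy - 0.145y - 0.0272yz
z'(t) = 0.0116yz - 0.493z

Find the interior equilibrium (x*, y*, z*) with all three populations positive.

From dz/dt = 0: 0.0116y* = 0.493, so y* = 42.5.
From dx/dt = 0: 1.48(1 - x*/1100) = 0.00562·42.5, giving x* = 1100·(1 - 0.161) = 922.
From dy/dt = 0: 0.00215·922 - 0.145 = 0.0272z*, so z* = 1.84/0.0272 = 67.6.

x* ≈ 922, y* ≈ 42.5, z* ≈ 67.6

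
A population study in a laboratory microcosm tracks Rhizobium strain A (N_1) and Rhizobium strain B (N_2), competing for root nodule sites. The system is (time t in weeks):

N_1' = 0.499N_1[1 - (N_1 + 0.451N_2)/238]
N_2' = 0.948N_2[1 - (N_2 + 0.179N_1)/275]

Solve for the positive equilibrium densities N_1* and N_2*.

N_1* ≈ 124, N_2* ≈ 253

Setting both brackets to zero gives the nullclines N_1 + 0.451N_2 = 238 and 0.179N_1 + N_2 = 275.
Substituting N_2 = 275 - 0.179N_1 into the first: N_1(1 - 0.451·0.179) = 238 - 0.451·275.
So N_1* = 114/0.919 = 124, and then N_2* = 275 - 0.179·124 = 253.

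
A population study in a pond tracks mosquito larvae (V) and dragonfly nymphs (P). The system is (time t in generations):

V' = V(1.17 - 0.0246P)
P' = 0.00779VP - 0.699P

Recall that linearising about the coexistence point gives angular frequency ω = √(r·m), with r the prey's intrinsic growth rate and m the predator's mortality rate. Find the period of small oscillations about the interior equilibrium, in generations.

T ≈ 6.95 generations

Here r = 1.17 and m = 0.699, so r·m = 0.818.
ω = √0.818 = 0.904 per generation, hence T = 2π/ω ≈ 6.95 generations.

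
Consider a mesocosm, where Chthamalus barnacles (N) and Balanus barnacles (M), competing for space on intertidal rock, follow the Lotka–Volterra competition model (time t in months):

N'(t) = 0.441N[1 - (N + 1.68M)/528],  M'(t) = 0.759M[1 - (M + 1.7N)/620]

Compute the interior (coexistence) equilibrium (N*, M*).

N* ≈ 277, M* ≈ 150

Setting both brackets to zero gives the nullclines N + 1.68M = 528 and 1.7N + M = 620.
Substituting M = 620 - 1.7N into the first: N(1 - 1.68·1.7) = 528 - 1.68·620.
So N* = -514/-1.86 = 277, and then M* = 620 - 1.7·277 = 150.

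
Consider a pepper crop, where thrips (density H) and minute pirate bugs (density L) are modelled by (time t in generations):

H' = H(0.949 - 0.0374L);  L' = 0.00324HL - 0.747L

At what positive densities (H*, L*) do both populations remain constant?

H* ≈ 231, L* ≈ 25.4

Set dL/dt = 0 with L > 0: 0.00324H - 0.747 = 0, so H* = 0.747/0.00324 = 231.
Set dH/dt = 0 with H > 0: 0.949 - 0.0374L = 0, so L* = 0.949/0.0374 = 25.4.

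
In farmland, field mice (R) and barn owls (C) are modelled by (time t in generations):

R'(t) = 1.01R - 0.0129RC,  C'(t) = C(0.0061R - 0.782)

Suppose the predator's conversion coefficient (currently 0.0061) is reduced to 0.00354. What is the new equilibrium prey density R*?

R* ≈ 221

At the interior fixed point, setting dC/dt = 0 with C > 0 fixes R* = (predator death rate)/(RC coefficient) — independent of the other coefficients.
With the change, R* = 0.782/0.00354 = 221; it rises from 128.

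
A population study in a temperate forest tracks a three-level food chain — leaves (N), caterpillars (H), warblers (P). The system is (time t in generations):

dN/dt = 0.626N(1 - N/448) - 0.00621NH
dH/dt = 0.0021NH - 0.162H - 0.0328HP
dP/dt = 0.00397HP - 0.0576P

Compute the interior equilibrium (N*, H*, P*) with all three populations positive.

From dP/dt = 0: 0.00397H* = 0.0576, so H* = 14.5.
From dN/dt = 0: 0.626(1 - N*/448) = 0.00621·14.5, giving N* = 448·(1 - 0.144) = 384.
From dH/dt = 0: 0.0021·384 - 0.162 = 0.0328P*, so P* = 0.643/0.0328 = 19.6.

N* ≈ 384, H* ≈ 14.5, P* ≈ 19.6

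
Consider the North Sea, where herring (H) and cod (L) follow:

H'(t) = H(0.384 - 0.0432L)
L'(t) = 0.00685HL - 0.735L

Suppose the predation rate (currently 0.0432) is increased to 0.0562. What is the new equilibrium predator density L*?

L* ≈ 6.83

At the interior fixed point, setting dH/dt = 0 with H > 0 fixes L* = (prey growth rate)/(HL coefficient) — independent of the other coefficients.
With the change, L* = 0.384/0.0562 = 6.83; it falls from 8.89.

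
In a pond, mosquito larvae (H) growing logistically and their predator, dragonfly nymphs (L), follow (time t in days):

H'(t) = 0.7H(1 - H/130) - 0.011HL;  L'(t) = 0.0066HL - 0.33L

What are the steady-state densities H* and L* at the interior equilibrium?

From dL/dt = 0 with L > 0: 0.0066H* = 0.33, so H* = 50.
Substitute into dH/dt = 0: 0.7(1 - 50/130) = 0.011L*.
The bracket is 0.615, giving L* = 0.431/0.011 = 39.2.

H* ≈ 50, L* ≈ 39.2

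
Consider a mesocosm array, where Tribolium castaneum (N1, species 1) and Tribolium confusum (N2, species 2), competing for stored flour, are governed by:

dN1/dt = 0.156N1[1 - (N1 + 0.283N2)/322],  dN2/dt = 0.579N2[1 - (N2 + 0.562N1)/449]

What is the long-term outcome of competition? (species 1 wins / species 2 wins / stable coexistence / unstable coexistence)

Compare the nullcline intercepts: K1/α12 = 322/0.283 = 1140 > K2 = 449; K2/α21 = 449/0.562 = 799 > K1 = 322.
Since both inequalities hold, each species can invade when rare, so the interior equilibrium is stable.

stable coexistence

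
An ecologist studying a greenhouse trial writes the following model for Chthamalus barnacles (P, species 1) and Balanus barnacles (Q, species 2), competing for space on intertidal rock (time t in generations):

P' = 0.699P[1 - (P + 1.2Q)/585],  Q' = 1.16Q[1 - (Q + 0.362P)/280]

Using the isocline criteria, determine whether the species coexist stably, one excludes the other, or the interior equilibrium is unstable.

Compare the nullcline intercepts: K1/α12 = 585/1.2 = 488 > K2 = 280; K2/α21 = 280/0.362 = 773 > K1 = 585.
Since both inequalities hold, each species can invade when rare, so the interior equilibrium is stable.

stable coexistence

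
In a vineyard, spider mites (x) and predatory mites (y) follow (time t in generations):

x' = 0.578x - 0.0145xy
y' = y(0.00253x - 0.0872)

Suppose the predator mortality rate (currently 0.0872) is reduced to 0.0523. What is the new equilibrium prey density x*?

At the interior fixed point, setting dy/dt = 0 with y > 0 fixes x* = (predator death rate)/(xy coefficient) — independent of the other coefficients.
With the change, x* = 0.0523/0.00253 = 20.7; it falls from 34.5.

x* ≈ 20.7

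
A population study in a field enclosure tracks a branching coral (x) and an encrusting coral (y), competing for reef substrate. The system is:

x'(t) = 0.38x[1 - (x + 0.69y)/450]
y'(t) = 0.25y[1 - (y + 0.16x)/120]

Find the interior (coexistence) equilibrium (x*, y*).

x* ≈ 413, y* ≈ 54

Setting both brackets to zero gives the nullclines x + 0.69y = 450 and 0.16x + y = 120.
Substituting y = 120 - 0.16x into the first: x(1 - 0.69·0.16) = 450 - 0.69·120.
So x* = 367/0.89 = 413, and then y* = 120 - 0.16·413 = 54.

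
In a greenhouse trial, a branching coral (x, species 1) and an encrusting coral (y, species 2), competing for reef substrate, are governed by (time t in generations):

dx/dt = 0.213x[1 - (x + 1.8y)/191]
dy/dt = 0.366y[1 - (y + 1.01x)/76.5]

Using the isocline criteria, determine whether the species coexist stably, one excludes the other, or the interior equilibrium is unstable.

species 1 excludes species 2

Compare the nullcline intercepts: K1/α12 = 191/1.8 = 106 > K2 = 76.5; K2/α21 = 76.5/1.01 = 75.7 < K1 = 191.
Since the inequalities point opposite ways, species 1 can invade but species 2 cannot.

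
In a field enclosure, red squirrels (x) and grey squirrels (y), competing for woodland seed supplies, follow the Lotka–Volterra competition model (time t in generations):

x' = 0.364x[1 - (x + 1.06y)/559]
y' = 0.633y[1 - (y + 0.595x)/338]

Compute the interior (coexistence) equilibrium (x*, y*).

Setting both brackets to zero gives the nullclines x + 1.06y = 559 and 0.595x + y = 338.
Substituting y = 338 - 0.595x into the first: x(1 - 1.06·0.595) = 559 - 1.06·338.
So x* = 201/0.369 = 544, and then y* = 338 - 0.595·544 = 14.6.

x* ≈ 544, y* ≈ 14.6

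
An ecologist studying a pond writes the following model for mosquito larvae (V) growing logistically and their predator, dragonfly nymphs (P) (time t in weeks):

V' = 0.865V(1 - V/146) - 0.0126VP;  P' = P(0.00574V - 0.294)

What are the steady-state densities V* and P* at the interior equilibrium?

From dP/dt = 0 with P > 0: 0.00574V* = 0.294, so V* = 51.2.
Substitute into dV/dt = 0: 0.865(1 - 51.2/146) = 0.0126P*.
The bracket is 0.649, giving P* = 0.562/0.0126 = 44.6.

V* ≈ 51.2, P* ≈ 44.6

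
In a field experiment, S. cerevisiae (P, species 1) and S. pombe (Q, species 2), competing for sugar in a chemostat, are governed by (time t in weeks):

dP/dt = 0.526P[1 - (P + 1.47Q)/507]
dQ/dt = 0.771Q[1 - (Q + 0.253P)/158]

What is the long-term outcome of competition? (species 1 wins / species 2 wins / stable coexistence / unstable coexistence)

stable coexistence

Compare the nullcline intercepts: K1/α12 = 507/1.47 = 345 > K2 = 158; K2/α21 = 158/0.253 = 625 > K1 = 507.
Since both inequalities hold, each species can invade when rare, so the interior equilibrium is stable.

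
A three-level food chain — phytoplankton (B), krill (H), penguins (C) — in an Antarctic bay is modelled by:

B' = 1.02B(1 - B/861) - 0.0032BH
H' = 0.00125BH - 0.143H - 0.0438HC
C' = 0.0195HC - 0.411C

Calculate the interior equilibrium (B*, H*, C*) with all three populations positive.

B* ≈ 804, H* ≈ 21.1, C* ≈ 19.7

From dC/dt = 0: 0.0195H* = 0.411, so H* = 21.1.
From dB/dt = 0: 1.02(1 - B*/861) = 0.0032·21.1, giving B* = 861·(1 - 0.0661) = 804.
From dH/dt = 0: 0.00125·804 - 0.143 = 0.0438C*, so C* = 0.862/0.0438 = 19.7.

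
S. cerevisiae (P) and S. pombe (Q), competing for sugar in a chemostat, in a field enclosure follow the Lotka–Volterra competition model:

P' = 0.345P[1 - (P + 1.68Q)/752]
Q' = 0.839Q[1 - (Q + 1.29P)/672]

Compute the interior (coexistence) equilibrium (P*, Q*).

P* ≈ 323, Q* ≈ 255

Setting both brackets to zero gives the nullclines P + 1.68Q = 752 and 1.29P + Q = 672.
Substituting Q = 672 - 1.29P into the first: P(1 - 1.68·1.29) = 752 - 1.68·672.
So P* = -377/-1.17 = 323, and then Q* = 672 - 1.29·323 = 255.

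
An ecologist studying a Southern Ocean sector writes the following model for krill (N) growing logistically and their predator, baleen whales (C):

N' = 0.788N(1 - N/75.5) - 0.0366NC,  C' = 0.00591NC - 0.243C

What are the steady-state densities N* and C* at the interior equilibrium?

From dC/dt = 0 with C > 0: 0.00591N* = 0.243, so N* = 41.1.
Substitute into dN/dt = 0: 0.788(1 - 41.1/75.5) = 0.0366C*.
The bracket is 0.455, giving C* = 0.359/0.0366 = 9.8.

N* ≈ 41.1, C* ≈ 9.8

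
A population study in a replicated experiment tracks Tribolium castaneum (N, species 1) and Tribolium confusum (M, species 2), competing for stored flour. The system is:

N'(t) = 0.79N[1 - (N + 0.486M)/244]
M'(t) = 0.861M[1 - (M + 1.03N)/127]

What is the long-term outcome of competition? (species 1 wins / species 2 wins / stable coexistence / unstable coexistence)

Compare the nullcline intercepts: K1/α12 = 244/0.486 = 502 > K2 = 127; K2/α21 = 127/1.03 = 123 < K1 = 244.
Since the inequalities point opposite ways, species 1 can invade but species 2 cannot.

species 1 excludes species 2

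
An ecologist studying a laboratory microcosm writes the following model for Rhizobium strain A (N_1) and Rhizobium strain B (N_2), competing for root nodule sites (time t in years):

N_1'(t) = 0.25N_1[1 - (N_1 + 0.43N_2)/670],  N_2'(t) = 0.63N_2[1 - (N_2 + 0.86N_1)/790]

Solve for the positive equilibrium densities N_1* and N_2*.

N_1* ≈ 524, N_2* ≈ 339

Setting both brackets to zero gives the nullclines N_1 + 0.43N_2 = 670 and 0.86N_1 + N_2 = 790.
Substituting N_2 = 790 - 0.86N_1 into the first: N_1(1 - 0.43·0.86) = 670 - 0.43·790.
So N_1* = 330/0.63 = 524, and then N_2* = 790 - 0.86·524 = 339.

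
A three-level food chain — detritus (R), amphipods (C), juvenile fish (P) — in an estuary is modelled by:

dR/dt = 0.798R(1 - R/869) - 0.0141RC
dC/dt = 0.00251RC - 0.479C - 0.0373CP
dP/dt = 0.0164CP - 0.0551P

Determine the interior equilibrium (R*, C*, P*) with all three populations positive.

From dP/dt = 0: 0.0164C* = 0.0551, so C* = 3.36.
From dR/dt = 0: 0.798(1 - R*/869) = 0.0141·3.36, giving R* = 869·(1 - 0.0594) = 817.
From dC/dt = 0: 0.00251·817 - 0.479 = 0.0373P*, so P* = 1.57/0.0373 = 42.2.

R* ≈ 817, C* ≈ 3.36, P* ≈ 42.2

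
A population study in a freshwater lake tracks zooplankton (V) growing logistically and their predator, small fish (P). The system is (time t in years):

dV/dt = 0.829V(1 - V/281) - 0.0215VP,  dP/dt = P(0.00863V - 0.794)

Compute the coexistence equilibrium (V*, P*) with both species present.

From dP/dt = 0 with P > 0: 0.00863V* = 0.794, so V* = 92.
Substitute into dV/dt = 0: 0.829(1 - 92/281) = 0.0215P*.
The bracket is 0.673, giving P* = 0.558/0.0215 = 25.9.

V* ≈ 92, P* ≈ 25.9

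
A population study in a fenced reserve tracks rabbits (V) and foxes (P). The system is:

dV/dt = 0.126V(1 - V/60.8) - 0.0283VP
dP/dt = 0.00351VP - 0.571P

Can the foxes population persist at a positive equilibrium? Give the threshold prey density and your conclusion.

The predator equation gives dP/dt > 0 only when V > 0.571/0.00351 = 163.
Without the predator, V → K = 60.8. Since 60.8 < 163, the predator cannot invade.

Threshold V = 163; K < 163, so no, the predator goes extinct.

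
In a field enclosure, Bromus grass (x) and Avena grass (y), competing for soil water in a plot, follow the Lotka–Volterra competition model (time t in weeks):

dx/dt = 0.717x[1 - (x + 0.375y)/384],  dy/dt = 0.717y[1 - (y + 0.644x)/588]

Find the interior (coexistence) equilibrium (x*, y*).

x* ≈ 216, y* ≈ 449

Setting both brackets to zero gives the nullclines x + 0.375y = 384 and 0.644x + y = 588.
Substituting y = 588 - 0.644x into the first: x(1 - 0.375·0.644) = 384 - 0.375·588.
So x* = 164/0.758 = 216, and then y* = 588 - 0.644·216 = 449.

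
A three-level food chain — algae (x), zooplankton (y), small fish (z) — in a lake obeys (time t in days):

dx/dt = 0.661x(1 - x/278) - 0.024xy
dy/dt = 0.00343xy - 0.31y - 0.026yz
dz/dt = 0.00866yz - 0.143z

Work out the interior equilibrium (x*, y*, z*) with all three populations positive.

x* ≈ 111, y* ≈ 16.5, z* ≈ 2.76

From dz/dt = 0: 0.00866y* = 0.143, so y* = 16.5.
From dx/dt = 0: 0.661(1 - x*/278) = 0.024·16.5, giving x* = 278·(1 - 0.6) = 111.
From dy/dt = 0: 0.00343·111 - 0.31 = 0.026z*, so z* = 0.0718/0.026 = 2.76.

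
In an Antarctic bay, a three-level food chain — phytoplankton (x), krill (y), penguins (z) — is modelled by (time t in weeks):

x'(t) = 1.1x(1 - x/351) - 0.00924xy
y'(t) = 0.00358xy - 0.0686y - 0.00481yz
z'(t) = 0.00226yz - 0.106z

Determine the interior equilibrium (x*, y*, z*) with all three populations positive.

x* ≈ 213, y* ≈ 46.9, z* ≈ 144

From dz/dt = 0: 0.00226y* = 0.106, so y* = 46.9.
From dx/dt = 0: 1.1(1 - x*/351) = 0.00924·46.9, giving x* = 351·(1 - 0.394) = 213.
From dy/dt = 0: 0.00358·213 - 0.0686 = 0.00481z*, so z* = 0.693/0.00481 = 144.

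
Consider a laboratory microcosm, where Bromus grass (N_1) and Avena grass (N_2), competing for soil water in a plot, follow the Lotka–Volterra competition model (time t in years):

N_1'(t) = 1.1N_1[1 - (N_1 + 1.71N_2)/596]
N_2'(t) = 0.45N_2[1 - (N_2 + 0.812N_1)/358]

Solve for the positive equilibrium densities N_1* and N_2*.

N_1* ≈ 41.6, N_2* ≈ 324

Setting both brackets to zero gives the nullclines N_1 + 1.71N_2 = 596 and 0.812N_1 + N_2 = 358.
Substituting N_2 = 358 - 0.812N_1 into the first: N_1(1 - 1.71·0.812) = 596 - 1.71·358.
So N_1* = -16.2/-0.389 = 41.6, and then N_2* = 358 - 0.812·41.6 = 324.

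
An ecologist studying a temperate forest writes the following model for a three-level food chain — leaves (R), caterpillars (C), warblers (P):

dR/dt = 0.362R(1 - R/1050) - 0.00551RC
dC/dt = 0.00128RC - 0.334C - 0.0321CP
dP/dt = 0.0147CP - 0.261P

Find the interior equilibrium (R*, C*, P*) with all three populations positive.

From dP/dt = 0: 0.0147C* = 0.261, so C* = 17.8.
From dR/dt = 0: 0.362(1 - R*/1050) = 0.00551·17.8, giving R* = 1050·(1 - 0.27) = 766.
From dC/dt = 0: 0.00128·766 - 0.334 = 0.0321P*, so P* = 0.647/0.0321 = 20.1.

R* ≈ 766, C* ≈ 17.8, P* ≈ 20.1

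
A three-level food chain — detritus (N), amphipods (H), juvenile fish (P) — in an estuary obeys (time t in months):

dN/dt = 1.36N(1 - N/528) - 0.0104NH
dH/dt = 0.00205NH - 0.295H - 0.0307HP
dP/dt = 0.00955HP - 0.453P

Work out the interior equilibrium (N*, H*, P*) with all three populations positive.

From dP/dt = 0: 0.00955H* = 0.453, so H* = 47.4.
From dN/dt = 0: 1.36(1 - N*/528) = 0.0104·47.4, giving N* = 528·(1 - 0.363) = 336.
From dH/dt = 0: 0.00205·336 - 0.295 = 0.0307P*, so P* = 0.395/0.0307 = 12.9.

N* ≈ 336, H* ≈ 47.4, P* ≈ 12.9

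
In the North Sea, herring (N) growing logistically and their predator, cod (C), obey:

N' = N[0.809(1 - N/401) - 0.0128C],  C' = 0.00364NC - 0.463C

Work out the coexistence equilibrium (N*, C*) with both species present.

N* ≈ 127, C* ≈ 43.2

From dC/dt = 0 with C > 0: 0.00364N* = 0.463, so N* = 127.
Substitute into dN/dt = 0: 0.809(1 - 127/401) = 0.0128C*.
The bracket is 0.683, giving C* = 0.552/0.0128 = 43.2.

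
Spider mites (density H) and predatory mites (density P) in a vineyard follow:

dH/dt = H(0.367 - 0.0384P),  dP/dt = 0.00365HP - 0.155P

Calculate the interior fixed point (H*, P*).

Set dP/dt = 0 with P > 0: 0.00365H - 0.155 = 0, so H* = 0.155/0.00365 = 42.5.
Set dH/dt = 0 with H > 0: 0.367 - 0.0384P = 0, so P* = 0.367/0.0384 = 9.56.

H* ≈ 42.5, P* ≈ 9.56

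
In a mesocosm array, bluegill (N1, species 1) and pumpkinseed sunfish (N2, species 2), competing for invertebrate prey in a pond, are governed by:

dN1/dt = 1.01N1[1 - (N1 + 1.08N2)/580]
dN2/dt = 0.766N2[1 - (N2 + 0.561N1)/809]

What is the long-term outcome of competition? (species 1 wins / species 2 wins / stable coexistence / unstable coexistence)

Compare the nullcline intercepts: K1/α12 = 580/1.08 = 537 < K2 = 809; K2/α21 = 809/0.561 = 1440 > K1 = 580.
Since the inequalities point opposite ways, species 2 can invade but species 1 cannot.

species 2 excludes species 1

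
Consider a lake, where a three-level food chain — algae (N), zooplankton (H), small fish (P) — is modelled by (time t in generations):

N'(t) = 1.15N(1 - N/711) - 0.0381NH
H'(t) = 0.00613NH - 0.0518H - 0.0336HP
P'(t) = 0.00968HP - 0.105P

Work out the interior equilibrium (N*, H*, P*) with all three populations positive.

N* ≈ 455, H* ≈ 10.8, P* ≈ 81.6

From dP/dt = 0: 0.00968H* = 0.105, so H* = 10.8.
From dN/dt = 0: 1.15(1 - N*/711) = 0.0381·10.8, giving N* = 711·(1 - 0.359) = 455.
From dH/dt = 0: 0.00613·455 - 0.0518 = 0.0336P*, so P* = 2.74/0.0336 = 81.6.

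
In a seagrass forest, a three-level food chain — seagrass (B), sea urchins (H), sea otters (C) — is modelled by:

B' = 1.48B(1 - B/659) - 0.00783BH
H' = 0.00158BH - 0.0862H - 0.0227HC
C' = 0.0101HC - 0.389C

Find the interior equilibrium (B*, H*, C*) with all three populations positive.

From dC/dt = 0: 0.0101H* = 0.389, so H* = 38.5.
From dB/dt = 0: 1.48(1 - B*/659) = 0.00783·38.5, giving B* = 659·(1 - 0.204) = 525.
From dH/dt = 0: 0.00158·525 - 0.0862 = 0.0227C*, so C* = 0.743/0.0227 = 32.7.

B* ≈ 525, H* ≈ 38.5, C* ≈ 32.7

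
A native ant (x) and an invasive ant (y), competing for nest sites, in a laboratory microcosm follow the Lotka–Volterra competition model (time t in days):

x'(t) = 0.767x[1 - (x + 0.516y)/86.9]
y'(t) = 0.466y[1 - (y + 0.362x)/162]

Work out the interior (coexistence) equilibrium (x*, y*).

Setting both brackets to zero gives the nullclines x + 0.516y = 86.9 and 0.362x + y = 162.
Substituting y = 162 - 0.362x into the first: x(1 - 0.516·0.362) = 86.9 - 0.516·162.
So x* = 3.31/0.813 = 4.07, and then y* = 162 - 0.362·4.07 = 161.

x* ≈ 4.07, y* ≈ 161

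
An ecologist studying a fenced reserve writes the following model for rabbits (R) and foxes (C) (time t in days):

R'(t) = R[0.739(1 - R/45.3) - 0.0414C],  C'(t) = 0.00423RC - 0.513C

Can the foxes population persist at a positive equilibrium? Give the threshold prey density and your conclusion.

The predator equation gives dC/dt > 0 only when R > 0.513/0.00423 = 121.
Without the predator, R → K = 45.3. Since 45.3 < 121, the predator cannot invade.

Threshold R = 121; K < 121, so no, the predator goes extinct.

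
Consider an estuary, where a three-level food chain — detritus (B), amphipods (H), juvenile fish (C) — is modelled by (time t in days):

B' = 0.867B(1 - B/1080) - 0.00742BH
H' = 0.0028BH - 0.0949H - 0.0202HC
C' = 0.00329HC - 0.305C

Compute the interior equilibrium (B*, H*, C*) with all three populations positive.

B* ≈ 223, H* ≈ 92.7, C* ≈ 26.2

From dC/dt = 0: 0.00329H* = 0.305, so H* = 92.7.
From dB/dt = 0: 0.867(1 - B*/1080) = 0.00742·92.7, giving B* = 1080·(1 - 0.793) = 223.
From dH/dt = 0: 0.0028·223 - 0.0949 = 0.0202C*, so C* = 0.53/0.0202 = 26.2.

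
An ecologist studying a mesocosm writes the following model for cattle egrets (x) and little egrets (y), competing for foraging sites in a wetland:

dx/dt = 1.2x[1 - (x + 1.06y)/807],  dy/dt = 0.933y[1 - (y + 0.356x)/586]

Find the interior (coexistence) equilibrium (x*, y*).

Setting both brackets to zero gives the nullclines x + 1.06y = 807 and 0.356x + y = 586.
Substituting y = 586 - 0.356x into the first: x(1 - 1.06·0.356) = 807 - 1.06·586.
So x* = 186/0.623 = 298, and then y* = 586 - 0.356·298 = 480.

x* ≈ 298, y* ≈ 480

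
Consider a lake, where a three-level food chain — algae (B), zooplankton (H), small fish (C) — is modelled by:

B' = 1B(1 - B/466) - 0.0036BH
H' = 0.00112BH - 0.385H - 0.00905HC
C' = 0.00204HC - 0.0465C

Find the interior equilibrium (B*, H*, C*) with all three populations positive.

From dC/dt = 0: 0.00204H* = 0.0465, so H* = 22.8.
From dB/dt = 0: 1(1 - B*/466) = 0.0036·22.8, giving B* = 466·(1 - 0.0821) = 428.
From dH/dt = 0: 0.00112·428 - 0.385 = 0.00905C*, so C* = 0.0941/0.00905 = 10.4.

B* ≈ 428, H* ≈ 22.8, C* ≈ 10.4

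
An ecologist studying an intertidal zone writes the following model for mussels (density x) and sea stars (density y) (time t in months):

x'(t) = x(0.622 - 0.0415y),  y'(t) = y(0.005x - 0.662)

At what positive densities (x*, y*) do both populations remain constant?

Set dy/dt = 0 with y > 0: 0.005x - 0.662 = 0, so x* = 0.662/0.005 = 132.
Set dx/dt = 0 with x > 0: 0.622 - 0.0415y = 0, so y* = 0.622/0.0415 = 15.

x* ≈ 132, y* ≈ 15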